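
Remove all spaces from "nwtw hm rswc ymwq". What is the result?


Input string: 'nwtw hm rswc ymwq'
Operation: remove all spaces
Words: 'nwtw', 'hm', 'rswc', 'ymwq'
Join without spaces: nwtwhmrswcymwq


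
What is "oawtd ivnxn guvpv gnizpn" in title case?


Input string: 'oawtd ivnxn guvpv gnizpn'
Operation: capitalize first letter of each word
Word transformations: 'oawtd'->'Oawtd', 'ivnxn'->'Ivnxn', 'guvpv'->'Guvpv', 'gnizpn'->'Gnizpn'
Result: Oawtd Ivnxn Guvpv Gnizpn


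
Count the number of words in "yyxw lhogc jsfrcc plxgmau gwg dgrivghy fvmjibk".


Input string: 'yyxw lhogc jsfrcc plxgmau gwg dgrivghy fvmjibk'
Operation: split by spaces
Words found: 'yyxw', 'lhogc', 'jsfrcc', 'plxgmau', 'gwg', 'dgrivghy', 'fvmjibk'
Word count: 7


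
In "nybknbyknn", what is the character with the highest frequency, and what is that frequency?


Input: 'nybknbyknn'
Operation: tally each character
Counts: 'b':2, 'k':2, 'n':4, 'y':2
Maximum: 'n' appears 4 times


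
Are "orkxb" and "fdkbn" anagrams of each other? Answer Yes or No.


String 1: 'orkxb' -> sorted: 'bkorx'
String 2: 'fdkbn' -> sorted: 'bdfkn'
Compare sorted forms: 'bkorx' != 'bdfkn'
Anagram: No


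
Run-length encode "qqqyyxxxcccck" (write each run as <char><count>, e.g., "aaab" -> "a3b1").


Input: 'qqqyyxxxcccck'
Operation: identify consecutive runs
Runs: 'qqq' -> q3, 'yy' -> y2, 'xxx' -> x3, 'cccc' -> c4, 'k' -> k1
Encoded: q3y2x3c4k1


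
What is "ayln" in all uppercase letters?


Input string: 'ayln'
Operation: convert each letter to uppercase
Mapping: 'a'->'A', 'y'->'Y', 'l'->'L', 'n'->'N'
Result: AYLN


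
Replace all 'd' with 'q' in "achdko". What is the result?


Input string: 'achdko'
Operation: replace 'd' with 'q'
Positions of 'd': 3
After replacement: achqko


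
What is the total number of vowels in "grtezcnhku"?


Input string: 'grtezcnhku'
Operation: count vowels (a, e, i, o, u)
Scan: s[0]='g', s[1]='r', s[2]='t', s[3]='e' (vowel), s[4]='z', s[5]='c', s[6]='n', s[7]='h', s[8]='k', s[9]='u' (vowel)
Vowels found: 2
Result: 2


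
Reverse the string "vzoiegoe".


Input string: 'vzoiegoe'
Operation: reverse character order
Original order: 'v' -> 'z' -> 'o' -> 'i' -> 'e' -> 'g' -> 'o' -> 'e'
Reversed order: 'e' -> 'o' -> 'g' -> 'e' -> 'i' -> 'o' -> 'z' -> 'v'
Result: eogeiozv


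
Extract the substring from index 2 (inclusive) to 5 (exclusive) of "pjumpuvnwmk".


Input string: 'pjumpuvnwmk'
Operation: slice [2:5]
Extract characters: s[2]='u', s[3]='m', s[4]='p'
Result: ump


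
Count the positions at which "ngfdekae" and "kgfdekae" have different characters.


String 1: 'ngfdekae'
String 2: 'kgfdekae'
Compare each position: pos 0: 'n'!='k', pos 1: 'g'=='g', pos 2: 'f'=='f', pos 3: 'd'=='d', pos 4: 'e'=='e', pos 5: 'k'=='k', pos 6: 'a'=='a', pos 7: 'e'=='e'
Differing positions: 1
Hamming distance: 1


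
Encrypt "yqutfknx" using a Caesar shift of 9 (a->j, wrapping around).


Input: 'yqutfknx', shift = 9
Operation: for each letter, (position + 9) mod 26
Mapping: 'y'(24+9=33, 33 mod 26=7)->'h', 'q'(16+9=25)->'z', 'u'(20+9=29, 29 mod 26=3)->'d', 't'(19+9=28, 28 mod 26=2)->'c', 'f'(5+9=14)->'o', 'k'(10+9=19)->'t', 'n'(13+9=22)->'w', 'x'(23+9=32, 32 mod 26=6)->'g'
Result: hzdcotwg


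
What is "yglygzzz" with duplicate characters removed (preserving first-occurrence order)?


Input: 'yglygzzz'
Operation: keep first occurrence of each character
Scan: s[0]='y' new -> keep; s[1]='g' new -> keep; s[2]='l' new -> keep; s[3]='y' seen -> skip; s[4]='g' seen -> skip; s[5]='z' new -> keep; s[6]='z' seen -> skip; s[7]='z' seen -> skip
Result: yglz


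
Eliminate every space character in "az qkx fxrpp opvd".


Input string: 'az qkx fxrpp opvd'
Operation: remove all spaces
Words: 'az', 'qkx', 'fxrpp', 'opvd'
Join without spaces: azqkxfxrppopvd


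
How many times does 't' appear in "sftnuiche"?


Input string: 'sftnuiche'
Target character: 't'
Scan each position: s[2]='t'
Matches found at indices: 2
Total: 1


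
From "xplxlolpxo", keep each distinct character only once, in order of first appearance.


Input: 'xplxlolpxo'
Operation: keep first occurrence of each character
Scan: s[0]='x' new -> keep; s[1]='p' new -> keep; s[2]='l' new -> keep; s[3]='x' seen -> skip; s[4]='l' seen -> skip; s[5]='o' new -> keep; s[6]='l' seen -> skip; s[7]='p' seen -> skip; s[8]='x' seen -> skip; s[9]='o' seen -> skip
Result: xplo


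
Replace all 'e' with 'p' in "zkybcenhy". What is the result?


Input string: 'zkybcenhy'
Operation: replace 'e' with 'p'
Positions of 'e': 5
After replacement: zkybcpnhy


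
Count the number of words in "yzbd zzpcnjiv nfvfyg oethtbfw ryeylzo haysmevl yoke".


Input string: 'yzbd zzpcnjiv nfvfyg oethtbfw ryeylzo haysmevl yoke'
Operation: split by spaces
Words found: 'yzbd', 'zzpcnjiv', 'nfvfyg', 'oethtbfw', 'ryeylzo', 'haysmevl', 'yoke'
Word count: 7


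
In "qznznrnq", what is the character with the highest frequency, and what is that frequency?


Input: 'qznznrnq'
Operation: tally each character
Counts: 'n':3, 'q':2, 'r':1, 'z':2
Maximum: 'n' appears 3 times


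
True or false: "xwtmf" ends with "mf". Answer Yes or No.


Input string: 'xwtmf'
Suffix to check: 'mf'
Last 2 characters of input: 'mf'
Match: True
Result: Yes


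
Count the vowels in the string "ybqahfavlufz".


Input string: 'ybqahfavlufz'
Operation: count vowels (a, e, i, o, u)
Scan: s[0]='y', s[1]='b', s[2]='q', s[3]='a' (vowel), s[4]='h', s[5]='f', s[6]='a' (vowel), s[7]='v', s[8]='l', s[9]='u' (vowel), s[10]='f', s[11]='z'
Vowels found: 3
Result: 3


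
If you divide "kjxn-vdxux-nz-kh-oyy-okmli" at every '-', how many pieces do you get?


Input string: 'kjxn-vdxux-nz-kh-oyy-okmli'
Delimiter: '-'
Split result: 'kjxn', 'vdxux', 'nz', 'kh', 'oyy', 'okmli'
Number of parts: 6


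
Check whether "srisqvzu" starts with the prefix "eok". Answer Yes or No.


Input string: 'srisqvzu'
Prefix to check: 'eok'
First 3 characters of input: 'sri'
Match: False
Result: No


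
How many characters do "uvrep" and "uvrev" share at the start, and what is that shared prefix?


String 1: 'uvrep'
String 2: 'uvrev'
Compare position by position:
pos 0: 'u' vs 'u' match
pos 1: 'v' vs 'v' match
pos 2: 'r' vs 'r' match
pos 3: 'e' vs 'e' match
pos 4: 'p' vs 'v' differ -> stop
Longest common prefix: "uvre" (length 4)


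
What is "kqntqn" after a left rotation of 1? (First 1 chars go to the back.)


Input: 'kqntqn', shift = 1
Operation: split at index 1 and swap parts
Front part s[0:1] = 'k'
Back part s[1:] = 'qntqn'
Rotated = back + front = 'qntqn' + 'k'
Result: qntqnk


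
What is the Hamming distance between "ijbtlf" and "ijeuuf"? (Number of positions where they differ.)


String 1: 'ijbtlf'
String 2: 'ijeuuf'
Compare each position: pos 0: 'i'=='i', pos 1: 'j'=='j', pos 2: 'b'!='e', pos 3: 't'!='u', pos 4: 'l'!='u', pos 5: 'f'=='f'
Differing positions: 3
Hamming distance: 3


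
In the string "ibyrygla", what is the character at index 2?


Input string: 'ibyrygla'
Operation: get character at index 2
Index mapping: s[0]='i', s[1]='b', s[2]='y'
Result: 'y'


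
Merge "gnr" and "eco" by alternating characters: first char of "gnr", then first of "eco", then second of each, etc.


String 1: 'gnr'
String 2: 'eco'
Operation: alternate characters
Pairs: 'g'+'e', 'n'+'c', 'r'+'o'
Result: gencro


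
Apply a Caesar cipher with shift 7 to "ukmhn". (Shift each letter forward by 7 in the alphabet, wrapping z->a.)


Input: 'ukmhn', shift = 7
Operation: for each letter, (position + 7) mod 26
Mapping: 'u'(20+7=27, 27 mod 26=1)->'b', 'k'(10+7=17)->'r', 'm'(12+7=19)->'t', 'h'(7+7=14)->'o', 'n'(13+7=20)->'u'
Result: brtou


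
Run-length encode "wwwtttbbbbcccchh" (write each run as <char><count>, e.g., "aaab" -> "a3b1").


Input: 'wwwtttbbbbcccchh'
Operation: identify consecutive runs
Runs: 'www' -> w3, 'ttt' -> t3, 'bbbb' -> b4, 'cccc' -> c4, 'hh' -> h2
Encoded: w3t3b4c4h2


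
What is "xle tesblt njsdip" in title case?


Input string: 'xle tesblt njsdip'
Operation: capitalize first letter of each word
Word transformations: 'xle'->'Xle', 'tesblt'->'Tesblt', 'njsdip'->'Njsdip'
Result: Xle Tesblt Njsdip


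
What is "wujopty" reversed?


Input string: 'wujopty'
Operation: reverse character order
Original order: 'w' -> 'u' -> 'j' -> 'o' -> 'p' -> 't' -> 'y'
Reversed order: 'y' -> 't' -> 'p' -> 'o' -> 'j' -> 'u' -> 'w'
Result: ytpojuw


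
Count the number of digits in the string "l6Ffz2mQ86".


Input string: 'l6Ffz2mQ86'
Operation: count digit characters (0-9)
Scan: 'l', '6'(digit), 'F', 'f', 'z', '2'(digit), 'm', 'Q', '8'(digit), '6'(digit)
Digits found: 4
Result: 4


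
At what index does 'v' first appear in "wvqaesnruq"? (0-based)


Input string: 'wvqaesnruq'
Target: 'v'
Scanning left to right: s[0]='w', s[1]='v'
First match at index: 1


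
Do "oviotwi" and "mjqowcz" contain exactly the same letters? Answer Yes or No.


String 1: 'oviotwi' -> sorted: 'iiootvw'
String 2: 'mjqowcz' -> sorted: 'cjmoqwz'
Compare sorted forms: 'iiootvw' != 'cjmoqwz'
Anagram: No


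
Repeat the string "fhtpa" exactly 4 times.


Input string: 'fhtpa'
Operation: repeat 4 times
Concatenation: 'fhtpa' + 'fhtpa' + 'fhtpa' + 'fhtpa'
Result: fhtpafhtpafhtpafhtpa


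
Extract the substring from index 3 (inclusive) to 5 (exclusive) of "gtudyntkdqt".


Input string: 'gtudyntkdqt'
Operation: slice [3:5]
Extract characters: s[3]='d', s[4]='y'
Result: dy


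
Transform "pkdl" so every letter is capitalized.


Input string: 'pkdl'
Operation: convert each letter to uppercase
Mapping: 'p'->'P', 'k'->'K', 'd'->'D', 'l'->'L'
Result: PKDL


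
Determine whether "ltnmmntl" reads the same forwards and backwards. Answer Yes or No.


Input string: 'ltnmmntl'
Reversed: 'ltnmmntl'
Compare pairs: s[0]='l' vs s[7]='l' (match), s[1]='t' vs s[6]='t' (match), s[2]='n' vs s[5]='n' (match), s[3]='m' vs s[4]='m' (match)
Palindrome: Yes


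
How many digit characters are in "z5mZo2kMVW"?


Input string: 'z5mZo2kMVW'
Operation: count digit characters (0-9)
Scan: 'z', '5'(digit), 'm', 'Z', 'o', '2'(digit), 'k', 'M', 'V', 'W'
Digits found: 2
Result: 2


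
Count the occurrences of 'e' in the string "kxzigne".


Input string: 'kxzigne'
Target character: 'e'
Scan each position: s[6]='e'
Matches found at indices: 6
Total: 1


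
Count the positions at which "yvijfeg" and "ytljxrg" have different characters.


String 1: 'yvijfeg'
String 2: 'ytljxrg'
Compare each position: pos 0: 'y'=='y', pos 1: 'v'!='t', pos 2: 'i'!='l', pos 3: 'j'=='j', pos 4: 'f'!='x', pos 5: 'e'!='r', pos 6: 'g'=='g'
Differing positions: 4
Hamming distance: 4


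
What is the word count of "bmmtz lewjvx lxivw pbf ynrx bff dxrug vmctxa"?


Input string: 'bmmtz lewjvx lxivw pbf ynrx bff dxrug vmctxa'
Operation: split by spaces
Words found: 'bmmtz', 'lewjvx', 'lxivw', 'pbf', 'ynrx', 'bff', 'dxrug', 'vmctxa'
Word count: 8


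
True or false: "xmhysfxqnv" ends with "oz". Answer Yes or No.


Input string: 'xmhysfxqnv'
Suffix to check: 'oz'
Last 2 characters of input: 'nv'
Match: False
Result: No


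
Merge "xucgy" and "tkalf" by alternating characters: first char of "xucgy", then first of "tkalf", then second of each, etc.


String 1: 'xucgy'
String 2: 'tkalf'
Operation: alternate characters
Pairs: 'x'+'t', 'u'+'k', 'c'+'a', 'g'+'l', 'y'+'f'
Result: xtukcaglyf


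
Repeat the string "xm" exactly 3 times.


Input string: 'xm'
Operation: repeat 3 times
Concatenation: 'xm' + 'xm' + 'xm'
Result: xmxmxm


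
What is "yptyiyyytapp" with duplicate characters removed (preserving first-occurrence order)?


Input: 'yptyiyyytapp'
Operation: keep first occurrence of each character
Scan: s[0]='y' new -> keep; s[1]='p' new -> keep; s[2]='t' new -> keep; s[3]='y' seen -> skip; s[4]='i' new -> keep; s[5]='y' seen -> skip; s[6]='y' seen -> skip; s[7]='y' seen -> skip; s[8]='t' seen -> skip; s[9]='a' new -> keep; s[10]='p' seen -> skip; s[11]='p' seen -> skip
Result: yptia


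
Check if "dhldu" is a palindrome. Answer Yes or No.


Input string: 'dhldu'
Reversed: 'udlhd'
Compare pairs: s[0]='d' vs s[4]='u' (mismatch), s[1]='h' vs s[3]='d' (mismatch)
Palindrome: No


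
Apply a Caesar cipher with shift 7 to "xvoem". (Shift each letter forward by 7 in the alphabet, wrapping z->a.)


Input: 'xvoem', shift = 7
Operation: for each letter, (position + 7) mod 26
Mapping: 'x'(23+7=30, 30 mod 26=4)->'e', 'v'(21+7=28, 28 mod 26=2)->'c', 'o'(14+7=21)->'v', 'e'(4+7=11)->'l', 'm'(12+7=19)->'t'
Result: ecvlt


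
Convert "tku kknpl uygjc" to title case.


Input string: 'tku kknpl uygjc'
Operation: capitalize first letter of each word
Word transformations: 'tku'->'Tku', 'kknpl'->'Kknpl', 'uygjc'->'Uygjc'
Result: Tku Kknpl Uygjc


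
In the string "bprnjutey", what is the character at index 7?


Input string: 'bprnjutey'
Operation: get character at index 7
Index mapping: s[0]='b', s[1]='p', s[2]='r', s[3]='n', s[4]='j', s[5]='u', s[6]='t', s[7]='e'
Result: 'e'


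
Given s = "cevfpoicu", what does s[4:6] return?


Input string: 'cevfpoicu'
Operation: slice [4:6]
Extract characters: s[4]='p', s[5]='o'
Result: po


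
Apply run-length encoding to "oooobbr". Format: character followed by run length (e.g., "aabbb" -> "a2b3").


Input: 'oooobbr'
Operation: identify consecutive runs
Runs: 'oooo' -> o4, 'bb' -> b2, 'r' -> r1
Encoded: o4b2r1


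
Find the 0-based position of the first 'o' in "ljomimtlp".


Input string: 'ljomimtlp'
Target: 'o'
Scanning left to right: s[0]='l', s[1]='j', s[2]='o'
First match at index: 2


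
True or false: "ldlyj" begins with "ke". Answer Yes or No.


Input string: 'ldlyj'
Prefix to check: 'ke'
First 2 characters of input: 'ld'
Match: False
Result: No


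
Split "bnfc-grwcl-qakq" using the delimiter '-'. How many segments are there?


Input string: 'bnfc-grwcl-qakq'
Delimiter: '-'
Split result: 'bnfc', 'grwcl', 'qakq'
Number of parts: 3


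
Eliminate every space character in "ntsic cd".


Input string: 'ntsic cd'
Operation: remove all spaces
Words: 'ntsic', 'cd'
Join without spaces: ntsiccd


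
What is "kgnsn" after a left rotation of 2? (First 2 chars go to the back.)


Input: 'kgnsn', shift = 2
Operation: split at index 2 and swap parts
Front part s[0:2] = 'kg'
Back part s[2:] = 'nsn'
Rotated = back + front = 'nsn' + 'kg'
Result: nsnkg


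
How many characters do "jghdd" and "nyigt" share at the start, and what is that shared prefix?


String 1: 'jghdd'
String 2: 'nyigt'
Compare position by position:
pos 0: 'j' vs 'n' differ -> stop
Longest common prefix: "" (length 0)


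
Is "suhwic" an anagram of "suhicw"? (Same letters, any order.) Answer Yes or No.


String 1: 'suhicw' -> sorted: 'chisuw'
String 2: 'suhwic' -> sorted: 'chisuw'
Compare sorted forms: 'chisuw' == 'chisuw'
Anagram: Yes


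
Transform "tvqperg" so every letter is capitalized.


Input string: 'tvqperg'
Operation: convert each letter to uppercase
Mapping: 't'->'T', 'v'->'V', 'q'->'Q', 'p'->'P', 'e'->'E', 'r'->'R', 'g'->'G'
Result: TVQPERG


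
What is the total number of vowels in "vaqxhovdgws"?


Input string: 'vaqxhovdgws'
Operation: count vowels (a, e, i, o, u)
Scan: s[0]='v', s[1]='a' (vowel), s[2]='q', s[3]='x', s[4]='h', s[5]='o' (vowel), s[6]='v', s[7]='d', s[8]='g', s[9]='w', s[10]='s'
Vowels found: 2
Result: 2


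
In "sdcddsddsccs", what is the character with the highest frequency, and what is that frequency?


Input: 'sdcddsddsccs'
Operation: tally each character
Counts: 'c':3, 'd':5, 's':4
Maximum: 'd' appears 5 times


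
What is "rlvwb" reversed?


Input string: 'rlvwb'
Operation: reverse character order
Original order: 'r' -> 'l' -> 'v' -> 'w' -> 'b'
Reversed order: 'b' -> 'w' -> 'v' -> 'l' -> 'r'
Result: bwvlr


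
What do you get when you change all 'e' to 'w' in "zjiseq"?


Input string: 'zjiseq'
Operation: replace 'e' with 'w'
Positions of 'e': 4
After replacement: zjiswq


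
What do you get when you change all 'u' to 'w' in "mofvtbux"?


Input string: 'mofvtbux'
Operation: replace 'u' with 'w'
Positions of 'u': 6
After replacement: mofvtbwx


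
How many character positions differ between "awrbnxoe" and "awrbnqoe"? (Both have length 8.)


String 1: 'awrbnxoe'
String 2: 'awrbnqoe'
Compare each position: pos 0: 'a'=='a', pos 1: 'w'=='w', pos 2: 'r'=='r', pos 3: 'b'=='b', pos 4: 'n'=='n', pos 5: 'x'!='q', pos 6: 'o'=='o', pos 7: 'e'=='e'
Differing positions: 1
Hamming distance: 1


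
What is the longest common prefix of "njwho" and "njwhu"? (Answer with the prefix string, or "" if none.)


String 1: 'njwho'
String 2: 'njwhu'
Compare position by position:
pos 0: 'n' vs 'n' match
pos 1: 'j' vs 'j' match
pos 2: 'w' vs 'w' match
pos 3: 'h' vs 'h' match
pos 4: 'o' vs 'u' differ -> stop
Longest common prefix: "njwh" (length 4)


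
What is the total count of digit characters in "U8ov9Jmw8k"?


Input string: 'U8ov9Jmw8k'
Operation: count digit characters (0-9)
Scan: 'U', '8'(digit), 'o', 'v', '9'(digit), 'J', 'm', 'w', '8'(digit), 'k'
Digits found: 3
Result: 3


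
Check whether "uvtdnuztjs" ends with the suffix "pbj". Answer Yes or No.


Input string: 'uvtdnuztjs'
Suffix to check: 'pbj'
Last 3 characters of input: 'tjs'
Match: False
Result: No


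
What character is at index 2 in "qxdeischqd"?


Input string: 'qxdeischqd'
Operation: get character at index 2
Index mapping: s[0]='q', s[1]='x', s[2]='d'
Result: 'd'


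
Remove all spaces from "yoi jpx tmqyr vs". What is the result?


Input string: 'yoi jpx tmqyr vs'
Operation: remove all spaces
Words: 'yoi', 'jpx', 'tmqyr', 'vs'
Join without spaces: yoijpxtmqyrvs


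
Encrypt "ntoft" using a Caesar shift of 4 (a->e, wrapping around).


Input: 'ntoft', shift = 4
Operation: for each letter, (position + 4) mod 26
Mapping: 'n'(13+4=17)->'r', 't'(19+4=23)->'x', 'o'(14+4=18)->'s', 'f'(5+4=9)->'j', 't'(19+4=23)->'x'
Result: rxsjx


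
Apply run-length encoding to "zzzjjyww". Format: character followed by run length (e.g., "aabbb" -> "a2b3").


Input: 'zzzjjyww'
Operation: identify consecutive runs
Runs: 'zzz' -> z3, 'jj' -> j2, 'y' -> y1, 'ww' -> w2
Encoded: z3j2y1w2


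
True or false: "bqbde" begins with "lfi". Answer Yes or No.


Input string: 'bqbde'
Prefix to check: 'lfi'
First 3 characters of input: 'bqb'
Match: False
Result: No


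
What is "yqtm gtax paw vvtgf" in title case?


Input string: 'yqtm gtax paw vvtgf'
Operation: capitalize first letter of each word
Word transformations: 'yqtm'->'Yqtm', 'gtax'->'Gtax', 'paw'->'Paw', 'vvtgf'->'Vvtgf'
Result: Yqtm Gtax Paw Vvtgf


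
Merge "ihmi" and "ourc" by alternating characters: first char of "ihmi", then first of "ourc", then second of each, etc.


String 1: 'ihmi'
String 2: 'ourc'
Operation: alternate characters
Pairs: 'i'+'o', 'h'+'u', 'm'+'r', 'i'+'c'
Result: iohumric


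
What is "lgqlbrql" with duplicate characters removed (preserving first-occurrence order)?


Input: 'lgqlbrql'
Operation: keep first occurrence of each character
Scan: s[0]='l' new -> keep; s[1]='g' new -> keep; s[2]='q' new -> keep; s[3]='l' seen -> skip; s[4]='b' new -> keep; s[5]='r' new -> keep; s[6]='q' seen -> skip; s[7]='l' seen -> skip
Result: lgqbr


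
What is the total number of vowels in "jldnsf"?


Input string: 'jldnsf'
Operation: count vowels (a, e, i, o, u)
Scan: s[0]='j', s[1]='l', s[2]='d', s[3]='n', s[4]='s', s[5]='f'
Vowels found: 0
Result: 0


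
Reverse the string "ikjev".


Input string: 'ikjev'
Operation: reverse character order
Original order: 'i' -> 'k' -> 'j' -> 'e' -> 'v'
Reversed order: 'v' -> 'e' -> 'j' -> 'k' -> 'i'
Result: vejki


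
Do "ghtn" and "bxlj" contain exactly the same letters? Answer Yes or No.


String 1: 'ghtn' -> sorted: 'ghnt'
String 2: 'bxlj' -> sorted: 'bjlx'
Compare sorted forms: 'ghnt' != 'bjlx'
Anagram: No


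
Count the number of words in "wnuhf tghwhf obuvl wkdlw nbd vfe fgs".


Input string: 'wnuhf tghwhf obuvl wkdlw nbd vfe fgs'
Operation: split by spaces
Words found: 'wnuhf', 'tghwhf', 'obuvl', 'wkdlw', 'nbd', 'vfe', 'fgs'
Word count: 7


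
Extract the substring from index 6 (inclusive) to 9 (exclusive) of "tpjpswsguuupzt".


Input string: 'tpjpswsguuupzt'
Operation: slice [6:9]
Extract characters: s[6]='s', s[7]='g', s[8]='u'
Result: sgu


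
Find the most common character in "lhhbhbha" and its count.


Input: 'lhhbhbha'
Operation: tally each character
Counts: 'a':1, 'b':2, 'h':4, 'l':1
Maximum: 'h' appears 4 times


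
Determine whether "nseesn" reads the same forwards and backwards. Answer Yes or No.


Input string: 'nseesn'
Reversed: 'nseesn'
Compare pairs: s[0]='n' vs s[5]='n' (match), s[1]='s' vs s[4]='s' (match), s[2]='e' vs s[3]='e' (match)
Palindrome: Yes


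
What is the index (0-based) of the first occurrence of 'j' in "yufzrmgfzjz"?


Input string: 'yufzrmgfzjz'
Target: 'j'
Scanning left to right: s[0]='y', s[1]='u', s[2]='f', s[3]='z', s[4]='r', s[5]='m', s[6]='g', s[7]='f', s[8]='z', s[9]='j'
First match at index: 9


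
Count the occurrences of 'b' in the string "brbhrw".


Input string: 'brbhrw'
Target character: 'b'
Scan each position: s[0]='b', s[2]='b'
Matches found at indices: 0, 2
Total: 2


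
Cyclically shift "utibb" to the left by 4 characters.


Input: 'utibb', shift = 4
Operation: split at index 4 and swap parts
Front part s[0:4] = 'utib'
Back part s[4:] = 'b'
Rotated = back + front = 'b' + 'utib'
Result: butib


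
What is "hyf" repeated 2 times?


Input string: 'hyf'
Operation: repeat 2 times
Concatenation: 'hyf' + 'hyf'
Result: hyfhyf


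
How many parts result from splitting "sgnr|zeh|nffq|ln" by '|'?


Input string: 'sgnr|zeh|nffq|ln'
Delimiter: '|'
Split result: 'sgnr', 'zeh', 'nffq', 'ln'
Number of parts: 4


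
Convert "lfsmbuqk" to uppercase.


Input string: 'lfsmbuqk'
Operation: convert each letter to uppercase
Mapping: 'l'->'L', 'f'->'F', 's'->'S', 'm'->'M', 'b'->'B', 'u'->'U', 'q'->'Q', 'k'->'K'
Result: LFSMBUQK


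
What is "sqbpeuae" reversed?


Input string: 'sqbpeuae'
Operation: reverse character order
Original order: 's' -> 'q' -> 'b' -> 'p' -> 'e' -> 'u' -> 'a' -> 'e'
Reversed order: 'e' -> 'a' -> 'u' -> 'e' -> 'p' -> 'b' -> 'q' -> 's'
Result: eauepbqs


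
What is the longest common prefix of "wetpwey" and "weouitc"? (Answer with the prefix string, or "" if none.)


String 1: 'wetpwey'
String 2: 'weouitc'
Compare position by position:
pos 0: 'w' vs 'w' match
pos 1: 'e' vs 'e' match
pos 2: 't' vs 'o' differ -> stop
Longest common prefix: "we" (length 2)


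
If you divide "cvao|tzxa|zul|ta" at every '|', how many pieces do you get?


Input string: 'cvao|tzxa|zul|ta'
Delimiter: '|'
Split result: 'cvao', 'tzxa', 'zul', 'ta'
Number of parts: 4


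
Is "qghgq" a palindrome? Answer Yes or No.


Input string: 'qghgq'
Reversed: 'qghgq'
Compare pairs: s[0]='q' vs s[4]='q' (match), s[1]='g' vs s[3]='g' (match)
Palindrome: Yes


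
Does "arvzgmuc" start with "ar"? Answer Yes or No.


Input string: 'arvzgmuc'
Prefix to check: 'ar'
First 2 characters of input: 'ar'
Match: True
Result: Yes


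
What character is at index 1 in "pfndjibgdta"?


Input string: 'pfndjibgdta'
Operation: get character at index 1
Index mapping: s[0]='p', s[1]='f'
Result: 'f'


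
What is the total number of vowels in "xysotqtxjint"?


Input string: 'xysotqtxjint'
Operation: count vowels (a, e, i, o, u)
Scan: s[0]='x', s[1]='y', s[2]='s', s[3]='o' (vowel), s[4]='t', s[5]='q', s[6]='t', s[7]='x', s[8]='j', s[9]='i' (vowel), s[10]='n', s[11]='t'
Vowels found: 2
Result: 2


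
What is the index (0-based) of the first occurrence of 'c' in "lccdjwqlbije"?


Input string: 'lccdjwqlbije'
Target: 'c'
Scanning left to right: s[0]='l', s[1]='c'
First match at index: 1


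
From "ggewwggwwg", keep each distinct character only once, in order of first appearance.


Input: 'ggewwggwwg'
Operation: keep first occurrence of each character
Scan: s[0]='g' new -> keep; s[1]='g' seen -> skip; s[2]='e' new -> keep; s[3]='w' new -> keep; s[4]='w' seen -> skip; s[5]='g' seen -> skip; s[6]='g' seen -> skip; s[7]='w' seen -> skip; s[8]='w' seen -> skip; s[9]='g' seen -> skip
Result: gew


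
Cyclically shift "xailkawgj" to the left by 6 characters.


Input: 'xailkawgj', shift = 6
Operation: split at index 6 and swap parts
Front part s[0:6] = 'xailka'
Back part s[6:] = 'wgj'
Rotated = back + front = 'wgj' + 'xailka'
Result: wgjxailka


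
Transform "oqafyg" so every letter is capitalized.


Input string: 'oqafyg'
Operation: convert each letter to uppercase
Mapping: 'o'->'O', 'q'->'Q', 'a'->'A', 'f'->'F', 'y'->'Y', 'g'->'G'
Result: OQAFYG


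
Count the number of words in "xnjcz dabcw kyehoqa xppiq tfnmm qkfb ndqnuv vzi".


Input string: 'xnjcz dabcw kyehoqa xppiq tfnmm qkfb ndqnuv vzi'
Operation: split by spaces
Words found: 'xnjcz', 'dabcw', 'kyehoqa', 'xppiq', 'tfnmm', 'qkfb', 'ndqnuv', 'vzi'
Word count: 8


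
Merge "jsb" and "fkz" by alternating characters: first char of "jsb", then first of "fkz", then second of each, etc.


String 1: 'jsb'
String 2: 'fkz'
Operation: alternate characters
Pairs: 'j'+'f', 's'+'k', 'b'+'z'
Result: jfskbz


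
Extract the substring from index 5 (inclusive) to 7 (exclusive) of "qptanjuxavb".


Input string: 'qptanjuxavb'
Operation: slice [5:7]
Extract characters: s[5]='j', s[6]='u'
Result: ju


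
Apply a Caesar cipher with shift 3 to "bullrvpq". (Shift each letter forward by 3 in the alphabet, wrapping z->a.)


Input: 'bullrvpq', shift = 3
Operation: for each letter, (position + 3) mod 26
Mapping: 'b'(1+3=4)->'e', 'u'(20+3=23)->'x', 'l'(11+3=14)->'o', 'l'(11+3=14)->'o', 'r'(17+3=20)->'u', 'v'(21+3=24)->'y', 'p'(15+3=18)->'s', 'q'(16+3=19)->'t'
Result: exoouyst


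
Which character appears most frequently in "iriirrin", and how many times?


Input: 'iriirrin'
Operation: tally each character
Counts: 'i':4, 'n':1, 'r':3
Maximum: 'i' appears 4 times


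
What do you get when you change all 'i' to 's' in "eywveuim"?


Input string: 'eywveuim'
Operation: replace 'i' with 's'
Positions of 'i': 6
After replacement: eywveusm


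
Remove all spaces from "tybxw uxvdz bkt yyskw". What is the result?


Input string: 'tybxw uxvdz bkt yyskw'
Operation: remove all spaces
Words: 'tybxw', 'uxvdz', 'bkt', 'yyskw'
Join without spaces: tybxwuxvdzbktyyskw


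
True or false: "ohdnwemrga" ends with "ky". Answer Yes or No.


Input string: 'ohdnwemrga'
Suffix to check: 'ky'
Last 2 characters of input: 'ga'
Match: False
Result: No


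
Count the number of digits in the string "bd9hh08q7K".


Input string: 'bd9hh08q7K'
Operation: count digit characters (0-9)
Scan: 'b', 'd', '9'(digit), 'h', 'h', '0'(digit), '8'(digit), 'q', '7'(digit), 'K'
Digits found: 4
Result: 4


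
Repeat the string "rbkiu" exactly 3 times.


Input string: 'rbkiu'
Operation: repeat 3 times
Concatenation: 'rbkiu' + 'rbkiu' + 'rbkiu'
Result: rbkiurbkiurbkiu


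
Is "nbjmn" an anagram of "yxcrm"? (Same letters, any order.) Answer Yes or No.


String 1: 'yxcrm' -> sorted: 'cmrxy'
String 2: 'nbjmn' -> sorted: 'bjmnn'
Compare sorted forms: 'cmrxy' != 'bjmnn'
Anagram: No


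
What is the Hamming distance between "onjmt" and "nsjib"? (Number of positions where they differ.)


String 1: 'onjmt'
String 2: 'nsjib'
Compare each position: pos 0: 'o'!='n', pos 1: 'n'!='s', pos 2: 'j'=='j', pos 3: 'm'!='i', pos 4: 't'!='b'
Differing positions: 4
Hamming distance: 4


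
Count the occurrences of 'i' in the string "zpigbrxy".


Input string: 'zpigbrxy'
Target character: 'i'
Scan each position: s[2]='i'
Matches found at indices: 2
Total: 1


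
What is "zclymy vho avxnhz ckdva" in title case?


Input string: 'zclymy vho avxnhz ckdva'
Operation: capitalize first letter of each word
Word transformations: 'zclymy'->'Zclymy', 'vho'->'Vho', 'avxnhz'->'Avxnhz', 'ckdva'->'Ckdva'
Result: Zclymy Vho Avxnhz Ckdva


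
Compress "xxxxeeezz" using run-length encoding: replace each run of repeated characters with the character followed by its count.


Input: 'xxxxeeezz'
Operation: identify consecutive runs
Runs: 'xxxx' -> x4, 'eee' -> e3, 'zz' -> z2
Encoded: x4e3z2


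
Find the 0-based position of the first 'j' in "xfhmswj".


Input string: 'xfhmswj'
Target: 'j'
Scanning left to right: s[0]='x', s[1]='f', s[2]='h', s[3]='m', s[4]='s', s[5]='w', s[6]='j'
First match at index: 6


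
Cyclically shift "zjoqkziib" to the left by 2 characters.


Input: 'zjoqkziib', shift = 2
Operation: split at index 2 and swap parts
Front part s[0:2] = 'zj'
Back part s[2:] = 'oqkziib'
Rotated = back + front = 'oqkziib' + 'zj'
Result: oqkziibzj


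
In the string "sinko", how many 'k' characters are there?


Input string: 'sinko'
Target character: 'k'
Scan each position: s[3]='k'
Matches found at indices: 3
Total: 1


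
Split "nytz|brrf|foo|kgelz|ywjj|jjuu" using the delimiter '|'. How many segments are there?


Input string: 'nytz|brrf|foo|kgelz|ywjj|jjuu'
Delimiter: '|'
Split result: 'nytz', 'brrf', 'foo', 'kgelz', 'ywjj', 'jjuu'
Number of parts: 6


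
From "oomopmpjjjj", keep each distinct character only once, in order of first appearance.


Input: 'oomopmpjjjj'
Operation: keep first occurrence of each character
Scan: s[0]='o' new -> keep; s[1]='o' seen -> skip; s[2]='m' new -> keep; s[3]='o' seen -> skip; s[4]='p' new -> keep; s[5]='m' seen -> skip; s[6]='p' seen -> skip; s[7]='j' new -> keep; s[8]='j' seen -> skip; s[9]='j' seen -> skip; s[10]='j' seen -> skip
Result: ompj


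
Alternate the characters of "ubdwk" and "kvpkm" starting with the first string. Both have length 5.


String 1: 'ubdwk'
String 2: 'kvpkm'
Operation: alternate characters
Pairs: 'u'+'k', 'b'+'v', 'd'+'p', 'w'+'k', 'k'+'m'
Result: ukbvdpwkkm


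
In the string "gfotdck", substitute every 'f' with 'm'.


Input string: 'gfotdck'
Operation: replace 'f' with 'm'
Positions of 'f': 1
After replacement: gmotdck


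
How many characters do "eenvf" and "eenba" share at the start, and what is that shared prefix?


String 1: 'eenvf'
String 2: 'eenba'
Compare position by position:
pos 0: 'e' vs 'e' match
pos 1: 'e' vs 'e' match
pos 2: 'n' vs 'n' match
pos 3: 'v' vs 'b' differ -> stop
Longest common prefix: "een" (length 3)


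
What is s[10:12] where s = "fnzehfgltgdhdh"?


Input string: 'fnzehfgltgdhdh'
Operation: slice [10:12]
Extract characters: s[10]='d', s[11]='h'
Result: dh


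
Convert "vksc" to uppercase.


Input string: 'vksc'
Operation: convert each letter to uppercase
Mapping: 'v'->'V', 'k'->'K', 's'->'S', 'c'->'C'
Result: VKSC


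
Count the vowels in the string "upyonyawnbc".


Input string: 'upyonyawnbc'
Operation: count vowels (a, e, i, o, u)
Scan: s[0]='u' (vowel), s[1]='p', s[2]='y', s[3]='o' (vowel), s[4]='n', s[5]='y', s[6]='a' (vowel), s[7]='w', s[8]='n', s[9]='b', s[10]='c'
Vowels found: 3
Result: 3


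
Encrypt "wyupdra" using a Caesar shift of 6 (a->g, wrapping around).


Input: 'wyupdra', shift = 6
Operation: for each letter, (position + 6) mod 26
Mapping: 'w'(22+6=28, 28 mod 26=2)->'c', 'y'(24+6=30, 30 mod 26=4)->'e', 'u'(20+6=26, 26 mod 26=0)->'a', 'p'(15+6=21)->'v', 'd'(3+6=9)->'j', 'r'(17+6=23)->'x', 'a'(0+6=6)->'g'
Result: ceavjxg


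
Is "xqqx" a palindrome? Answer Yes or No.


Input string: 'xqqx'
Reversed: 'xqqx'
Compare pairs: s[0]='x' vs s[3]='x' (match), s[1]='q' vs s[2]='q' (match)
Palindrome: Yes


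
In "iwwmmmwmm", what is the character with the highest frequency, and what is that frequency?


Input: 'iwwmmmwmm'
Operation: tally each character
Counts: 'i':1, 'm':5, 'w':3
Maximum: 'm' appears 5 times


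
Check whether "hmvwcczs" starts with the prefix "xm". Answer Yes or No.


Input string: 'hmvwcczs'
Prefix to check: 'xm'
First 2 characters of input: 'hm'
Match: False
Result: No


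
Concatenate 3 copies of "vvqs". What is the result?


Input string: 'vvqs'
Operation: repeat 3 times
Concatenation: 'vvqs' + 'vvqs' + 'vvqs'
Result: vvqsvvqsvvqs


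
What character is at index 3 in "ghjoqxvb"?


Input string: 'ghjoqxvb'
Operation: get character at index 3
Index mapping: s[0]='g', s[1]='h', s[2]='j', s[3]='o'
Result: 'o'


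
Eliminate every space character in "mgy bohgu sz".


Input string: 'mgy bohgu sz'
Operation: remove all spaces
Words: 'mgy', 'bohgu', 'sz'
Join without spaces: mgybohgusz


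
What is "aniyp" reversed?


Input string: 'aniyp'
Operation: reverse character order
Original order: 'a' -> 'n' -> 'i' -> 'y' -> 'p'
Reversed order: 'p' -> 'y' -> 'i' -> 'n' -> 'a'
Result: pyina


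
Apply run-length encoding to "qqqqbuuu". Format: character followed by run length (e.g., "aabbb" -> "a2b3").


Input: 'qqqqbuuu'
Operation: identify consecutive runs
Runs: 'qqqq' -> q4, 'b' -> b1, 'uuu' -> u3
Encoded: q4b1u3


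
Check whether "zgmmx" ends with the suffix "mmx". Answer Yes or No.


Input string: 'zgmmx'
Suffix to check: 'mmx'
Last 3 characters of input: 'mmx'
Match: True
Result: Yes


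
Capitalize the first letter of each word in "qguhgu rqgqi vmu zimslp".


Input string: 'qguhgu rqgqi vmu zimslp'
Operation: capitalize first letter of each word
Word transformations: 'qguhgu'->'Qguhgu', 'rqgqi'->'Rqgqi', 'vmu'->'Vmu', 'zimslp'->'Zimslp'
Result: Qguhgu Rqgqi Vmu Zimslp


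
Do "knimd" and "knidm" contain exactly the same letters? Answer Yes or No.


String 1: 'knimd' -> sorted: 'dikmn'
String 2: 'knidm' -> sorted: 'dikmn'
Compare sorted forms: 'dikmn' == 'dikmn'
Anagram: Yes


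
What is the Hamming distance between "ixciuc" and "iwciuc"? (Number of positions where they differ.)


String 1: 'ixciuc'
String 2: 'iwciuc'
Compare each position: pos 0: 'i'=='i', pos 1: 'x'!='w', pos 2: 'c'=='c', pos 3: 'i'=='i', pos 4: 'u'=='u', pos 5: 'c'=='c'
Differing positions: 1
Hamming distance: 1


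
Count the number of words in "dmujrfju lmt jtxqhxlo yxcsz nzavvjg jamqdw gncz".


Input string: 'dmujrfju lmt jtxqhxlo yxcsz nzavvjg jamqdw gncz'
Operation: split by spaces
Words found: 'dmujrfju', 'lmt', 'jtxqhxlo', 'yxcsz', 'nzavvjg', 'jamqdw', 'gncz'
Word count: 7


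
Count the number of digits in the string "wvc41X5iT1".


Input string: 'wvc41X5iT1'
Operation: count digit characters (0-9)
Scan: 'w', 'v', 'c', '4'(digit), '1'(digit), 'X', '5'(digit), 'i', 'T', '1'(digit)
Digits found: 4
Result: 4


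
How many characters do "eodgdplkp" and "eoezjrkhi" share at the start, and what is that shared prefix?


String 1: 'eodgdplkp'
String 2: 'eoezjrkhi'
Compare position by position:
pos 0: 'e' vs 'e' match
pos 1: 'o' vs 'o' match
pos 2: 'd' vs 'e' differ -> stop
Longest common prefix: "eo" (length 2)


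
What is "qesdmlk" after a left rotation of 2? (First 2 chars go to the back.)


Input: 'qesdmlk', shift = 2
Operation: split at index 2 and swap parts
Front part s[0:2] = 'qe'
Back part s[2:] = 'sdmlk'
Rotated = back + front = 'sdmlk' + 'qe'
Result: sdmlkqe


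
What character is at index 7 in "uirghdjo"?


Input string: 'uirghdjo'
Operation: get character at index 7
Index mapping: s[0]='u', s[1]='i', s[2]='r', s[3]='g', s[4]='h', s[5]='d', s[6]='j', s[7]='o'
Result: 'o'


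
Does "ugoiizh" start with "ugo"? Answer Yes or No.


Input string: 'ugoiizh'
Prefix to check: 'ugo'
First 3 characters of input: 'ugo'
Match: True
Result: Yes


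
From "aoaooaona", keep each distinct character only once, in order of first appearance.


Input: 'aoaooaona'
Operation: keep first occurrence of each character
Scan: s[0]='a' new -> keep; s[1]='o' new -> keep; s[2]='a' seen -> skip; s[3]='o' seen -> skip; s[4]='o' seen -> skip; s[5]='a' seen -> skip; s[6]='o' seen -> skip; s[7]='n' new -> keep; s[8]='a' seen -> skip
Result: aon


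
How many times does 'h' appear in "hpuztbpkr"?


Input string: 'hpuztbpkr'
Target character: 'h'
Scan each position: s[0]='h'
Matches found at indices: 0
Total: 1


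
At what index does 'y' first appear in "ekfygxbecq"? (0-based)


Input string: 'ekfygxbecq'
Target: 'y'
Scanning left to right: s[0]='e', s[1]='k', s[2]='f', s[3]='y'
First match at index: 3


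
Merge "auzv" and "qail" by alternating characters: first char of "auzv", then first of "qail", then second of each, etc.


String 1: 'auzv'
String 2: 'qail'
Operation: alternate characters
Pairs: 'a'+'q', 'u'+'a', 'z'+'i', 'v'+'l'
Result: aquazivl


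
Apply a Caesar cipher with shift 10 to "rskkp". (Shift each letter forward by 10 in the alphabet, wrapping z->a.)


Input: 'rskkp', shift = 10
Operation: for each letter, (position + 10) mod 26
Mapping: 'r'(17+10=27, 27 mod 26=1)->'b', 's'(18+10=28, 28 mod 26=2)->'c', 'k'(10+10=20)->'u', 'k'(10+10=20)->'u', 'p'(15+10=25)->'z'
Result: bcuuz


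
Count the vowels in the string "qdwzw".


Input string: 'qdwzw'
Operation: count vowels (a, e, i, o, u)
Scan: s[0]='q', s[1]='d', s[2]='w', s[3]='z', s[4]='w'
Vowels found: 0
Result: 0


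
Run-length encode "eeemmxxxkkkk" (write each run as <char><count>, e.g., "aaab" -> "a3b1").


Input: 'eeemmxxxkkkk'
Operation: identify consecutive runs
Runs: 'eee' -> e3, 'mm' -> m2, 'xxx' -> x3, 'kkkk' -> k4
Encoded: e3m2x3k4


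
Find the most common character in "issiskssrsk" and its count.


Input: 'issiskssrsk'
Operation: tally each character
Counts: 'i':2, 'k':2, 'r':1, 's':6
Maximum: 's' appears 6 times


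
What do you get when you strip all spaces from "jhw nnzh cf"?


Input string: 'jhw nnzh cf'
Operation: remove all spaces
Words: 'jhw', 'nnzh', 'cf'
Join without spaces: jhwnnzhcf


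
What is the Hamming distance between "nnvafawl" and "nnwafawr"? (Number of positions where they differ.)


String 1: 'nnvafawl'
String 2: 'nnwafawr'
Compare each position: pos 0: 'n'=='n', pos 1: 'n'=='n', pos 2: 'v'!='w', pos 3: 'a'=='a', pos 4: 'f'=='f', pos 5: 'a'=='a', pos 6: 'w'=='w', pos 7: 'l'!='r'
Differing positions: 2
Hamming distance: 2


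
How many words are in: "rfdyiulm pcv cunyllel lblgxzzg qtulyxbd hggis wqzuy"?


Input string: 'rfdyiulm pcv cunyllel lblgxzzg qtulyxbd hggis wqzuy'
Operation: split by spaces
Words found: 'rfdyiulm', 'pcv', 'cunyllel', 'lblgxzzg', 'qtulyxbd', 'hggis', 'wqzuy'
Word count: 7


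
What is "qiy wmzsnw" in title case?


Input string: 'qiy wmzsnw'
Operation: capitalize first letter of each word
Word transformations: 'qiy'->'Qiy', 'wmzsnw'->'Wmzsnw'
Result: Qiy Wmzsnw


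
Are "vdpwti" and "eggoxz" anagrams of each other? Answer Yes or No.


String 1: 'vdpwti' -> sorted: 'diptvw'
String 2: 'eggoxz' -> sorted: 'eggoxz'
Compare sorted forms: 'diptvw' != 'eggoxz'
Anagram: No


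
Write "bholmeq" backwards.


Input string: 'bholmeq'
Operation: reverse character order
Original order: 'b' -> 'h' -> 'o' -> 'l' -> 'm' -> 'e' -> 'q'
Reversed order: 'q' -> 'e' -> 'm' -> 'l' -> 'o' -> 'h' -> 'b'
Result: qemlohb


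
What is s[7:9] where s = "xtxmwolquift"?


Input string: 'xtxmwolquift'
Operation: slice [7:9]
Extract characters: s[7]='q', s[8]='u'
Result: qu


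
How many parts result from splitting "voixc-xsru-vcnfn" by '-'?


Input string: 'voixc-xsru-vcnfn'
Delimiter: '-'
Split result: 'voixc', 'xsru', 'vcnfn'
Number of parts: 3


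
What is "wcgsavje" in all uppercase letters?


Input string: 'wcgsavje'
Operation: convert each letter to uppercase
Mapping: 'w'->'W', 'c'->'C', 'g'->'G', 's'->'S', 'a'->'A', 'v'->'V', 'j'->'J', 'e'->'E'
Result: WCGSAVJE


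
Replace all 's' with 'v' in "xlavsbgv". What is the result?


Input string: 'xlavsbgv'
Operation: replace 's' with 'v'
Positions of 's': 4
After replacement: xlavvbgv


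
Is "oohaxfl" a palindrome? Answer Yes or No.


Input string: 'oohaxfl'
Reversed: 'lfxahoo'
Compare pairs: s[0]='o' vs s[6]='l' (mismatch), s[1]='o' vs s[5]='f' (mismatch), s[2]='h' vs s[4]='x' (mismatch)
Palindrome: No
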